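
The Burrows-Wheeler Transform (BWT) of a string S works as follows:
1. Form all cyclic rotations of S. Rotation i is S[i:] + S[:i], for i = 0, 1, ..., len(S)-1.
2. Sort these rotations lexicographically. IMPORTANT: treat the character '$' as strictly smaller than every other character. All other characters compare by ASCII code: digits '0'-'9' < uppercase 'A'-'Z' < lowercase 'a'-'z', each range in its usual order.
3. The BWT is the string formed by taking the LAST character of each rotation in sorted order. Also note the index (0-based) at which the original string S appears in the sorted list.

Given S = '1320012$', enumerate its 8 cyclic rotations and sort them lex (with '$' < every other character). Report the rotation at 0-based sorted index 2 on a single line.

Answer: 012$1320

Derivation:
All 8 rotations (rotation i = S[i:]+S[:i]):
  rot[0] = 1320012$
  rot[1] = 320012$1
  rot[2] = 20012$13
  rot[3] = 0012$132
  rot[4] = 012$1320
  rot[5] = 12$13200
  rot[6] = 2$132001
  rot[7] = $1320012
Sorted (with $ < everything):
  sorted[0] = $1320012
  sorted[1] = 0012$132
  sorted[2] = 012$1320
  sorted[3] = 12$13200
  sorted[4] = 1320012$
  sorted[5] = 2$132001
  sorted[6] = 20012$13
  sorted[7] = 320012$1
sorted[2] = 012$1320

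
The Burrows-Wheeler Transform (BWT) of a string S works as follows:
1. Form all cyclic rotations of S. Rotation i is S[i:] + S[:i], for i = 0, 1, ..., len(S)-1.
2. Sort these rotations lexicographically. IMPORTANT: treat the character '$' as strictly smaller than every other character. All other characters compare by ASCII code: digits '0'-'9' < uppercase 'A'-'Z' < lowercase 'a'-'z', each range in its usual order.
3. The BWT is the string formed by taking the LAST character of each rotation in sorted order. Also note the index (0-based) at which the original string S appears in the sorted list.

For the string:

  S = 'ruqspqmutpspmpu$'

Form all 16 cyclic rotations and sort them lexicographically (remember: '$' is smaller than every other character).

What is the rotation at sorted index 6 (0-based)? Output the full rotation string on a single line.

Answer: pu$ruqspqmutpspm

Derivation:
All 16 rotations (rotation i = S[i:]+S[:i]):
  rot[0] = ruqspqmutpspmpu$
  rot[1] = uqspqmutpspmpu$r
  rot[2] = qspqmutpspmpu$ru
  rot[3] = spqmutpspmpu$ruq
  rot[4] = pqmutpspmpu$ruqs
  rot[5] = qmutpspmpu$ruqsp
  rot[6] = mutpspmpu$ruqspq
  rot[7] = utpspmpu$ruqspqm
  rot[8] = tpspmpu$ruqspqmu
  rot[9] = pspmpu$ruqspqmut
  rot[10] = spmpu$ruqspqmutp
  rot[11] = pmpu$ruqspqmutps
  rot[12] = mpu$ruqspqmutpsp
  rot[13] = pu$ruqspqmutpspm
  rot[14] = u$ruqspqmutpspmp
  rot[15] = $ruqspqmutpspmpu
Sorted (with $ < everything):
  sorted[0] = $ruqspqmutpspmpu
  sorted[1] = mpu$ruqspqmutpsp
  sorted[2] = mutpspmpu$ruqspq
  sorted[3] = pmpu$ruqspqmutps
  sorted[4] = pqmutpspmpu$ruqs
  sorted[5] = pspmpu$ruqspqmut
  sorted[6] = pu$ruqspqmutpspm
  sorted[7] = qmutpspmpu$ruqsp
  sorted[8] = qspqmutpspmpu$ru
  sorted[9] = ruqspqmutpspmpu$
  sorted[10] = spmpu$ruqspqmutp
  sorted[11] = spqmutpspmpu$ruq
  sorted[12] = tpspmpu$ruqspqmu
  sorted[13] = u$ruqspqmutpspmp
  sorted[14] = uqspqmutpspmpu$r
  sorted[15] = utpspmpu$ruqspqm
sorted[6] = pu$ruqspqmutpspm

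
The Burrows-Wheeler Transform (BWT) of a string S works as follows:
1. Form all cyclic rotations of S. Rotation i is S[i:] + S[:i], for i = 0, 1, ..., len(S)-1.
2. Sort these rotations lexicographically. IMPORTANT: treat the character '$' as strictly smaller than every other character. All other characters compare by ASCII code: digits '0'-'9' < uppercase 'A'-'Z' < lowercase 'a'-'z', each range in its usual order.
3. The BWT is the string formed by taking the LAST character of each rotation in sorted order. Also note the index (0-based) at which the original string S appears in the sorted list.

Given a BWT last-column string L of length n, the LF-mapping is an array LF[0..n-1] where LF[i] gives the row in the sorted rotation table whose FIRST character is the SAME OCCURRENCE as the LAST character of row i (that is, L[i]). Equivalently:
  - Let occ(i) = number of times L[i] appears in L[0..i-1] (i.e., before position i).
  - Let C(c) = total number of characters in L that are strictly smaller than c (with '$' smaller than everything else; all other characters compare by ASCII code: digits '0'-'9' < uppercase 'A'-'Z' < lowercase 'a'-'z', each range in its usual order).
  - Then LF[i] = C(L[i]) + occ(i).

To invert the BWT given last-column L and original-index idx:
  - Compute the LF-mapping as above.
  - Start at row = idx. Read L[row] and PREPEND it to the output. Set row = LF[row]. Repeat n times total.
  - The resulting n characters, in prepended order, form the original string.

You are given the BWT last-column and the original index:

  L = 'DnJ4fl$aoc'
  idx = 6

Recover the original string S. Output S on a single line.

Answer: falcon4JD$

Derivation:
LF mapping: 2 8 3 1 6 7 0 4 9 5
Walk LF starting at row 6, prepending L[row]:
  step 1: row=6, L[6]='$', prepend. Next row=LF[6]=0
  step 2: row=0, L[0]='D', prepend. Next row=LF[0]=2
  step 3: row=2, L[2]='J', prepend. Next row=LF[2]=3
  step 4: row=3, L[3]='4', prepend. Next row=LF[3]=1
  step 5: row=1, L[1]='n', prepend. Next row=LF[1]=8
  step 6: row=8, L[8]='o', prepend. Next row=LF[8]=9
  step 7: row=9, L[9]='c', prepend. Next row=LF[9]=5
  step 8: row=5, L[5]='l', prepend. Next row=LF[5]=7
  step 9: row=7, L[7]='a', prepend. Next row=LF[7]=4
  step 10: row=4, L[4]='f', prepend. Next row=LF[4]=6
Reversed output: falcon4JD$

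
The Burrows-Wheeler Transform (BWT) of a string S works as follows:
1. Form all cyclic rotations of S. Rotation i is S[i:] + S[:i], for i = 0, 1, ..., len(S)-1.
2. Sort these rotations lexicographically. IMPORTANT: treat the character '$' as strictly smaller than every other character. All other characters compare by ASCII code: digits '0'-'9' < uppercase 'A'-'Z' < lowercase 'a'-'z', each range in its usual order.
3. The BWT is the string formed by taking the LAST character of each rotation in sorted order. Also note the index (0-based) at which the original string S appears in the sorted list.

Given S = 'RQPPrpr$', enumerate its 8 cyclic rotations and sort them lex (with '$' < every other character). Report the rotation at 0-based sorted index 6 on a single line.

All 8 rotations (rotation i = S[i:]+S[:i]):
  rot[0] = RQPPrpr$
  rot[1] = QPPrpr$R
  rot[2] = PPrpr$RQ
  rot[3] = Prpr$RQP
  rot[4] = rpr$RQPP
  rot[5] = pr$RQPPr
  rot[6] = r$RQPPrp
  rot[7] = $RQPPrpr
Sorted (with $ < everything):
  sorted[0] = $RQPPrpr
  sorted[1] = PPrpr$RQ
  sorted[2] = Prpr$RQP
  sorted[3] = QPPrpr$R
  sorted[4] = RQPPrpr$
  sorted[5] = pr$RQPPr
  sorted[6] = r$RQPPrp
  sorted[7] = rpr$RQPP
sorted[6] = r$RQPPrp

Answer: r$RQPPrp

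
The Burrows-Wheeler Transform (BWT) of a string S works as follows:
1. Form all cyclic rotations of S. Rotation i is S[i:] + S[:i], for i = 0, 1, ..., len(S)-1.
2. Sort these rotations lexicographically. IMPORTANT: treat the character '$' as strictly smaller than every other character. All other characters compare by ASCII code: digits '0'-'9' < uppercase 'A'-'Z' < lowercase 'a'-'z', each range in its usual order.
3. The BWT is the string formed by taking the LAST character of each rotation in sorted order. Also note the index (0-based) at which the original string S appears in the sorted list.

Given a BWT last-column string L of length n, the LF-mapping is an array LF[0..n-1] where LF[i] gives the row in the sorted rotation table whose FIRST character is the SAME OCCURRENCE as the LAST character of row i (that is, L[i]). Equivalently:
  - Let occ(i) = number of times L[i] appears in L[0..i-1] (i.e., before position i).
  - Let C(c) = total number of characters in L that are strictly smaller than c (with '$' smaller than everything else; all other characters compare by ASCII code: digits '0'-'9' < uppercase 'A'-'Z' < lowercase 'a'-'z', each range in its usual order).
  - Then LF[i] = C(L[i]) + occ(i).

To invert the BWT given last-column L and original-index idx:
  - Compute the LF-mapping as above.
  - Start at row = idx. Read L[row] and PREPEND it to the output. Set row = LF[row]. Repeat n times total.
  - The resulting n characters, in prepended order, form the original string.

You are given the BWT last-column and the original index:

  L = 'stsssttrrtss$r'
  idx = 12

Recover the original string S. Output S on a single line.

Answer: tsrtstsrstrss$

Derivation:
LF mapping: 4 10 5 6 7 11 12 1 2 13 8 9 0 3
Walk LF starting at row 12, prepending L[row]:
  step 1: row=12, L[12]='$', prepend. Next row=LF[12]=0
  step 2: row=0, L[0]='s', prepend. Next row=LF[0]=4
  step 3: row=4, L[4]='s', prepend. Next row=LF[4]=7
  step 4: row=7, L[7]='r', prepend. Next row=LF[7]=1
  step 5: row=1, L[1]='t', prepend. Next row=LF[1]=10
  step 6: row=10, L[10]='s', prepend. Next row=LF[10]=8
  step 7: row=8, L[8]='r', prepend. Next row=LF[8]=2
  step 8: row=2, L[2]='s', prepend. Next row=LF[2]=5
  step 9: row=5, L[5]='t', prepend. Next row=LF[5]=11
  step 10: row=11, L[11]='s', prepend. Next row=LF[11]=9
  step 11: row=9, L[9]='t', prepend. Next row=LF[9]=13
  step 12: row=13, L[13]='r', prepend. Next row=LF[13]=3
  step 13: row=3, L[3]='s', prepend. Next row=LF[3]=6
  step 14: row=6, L[6]='t', prepend. Next row=LF[6]=12
Reversed output: tsrtstsrstrss$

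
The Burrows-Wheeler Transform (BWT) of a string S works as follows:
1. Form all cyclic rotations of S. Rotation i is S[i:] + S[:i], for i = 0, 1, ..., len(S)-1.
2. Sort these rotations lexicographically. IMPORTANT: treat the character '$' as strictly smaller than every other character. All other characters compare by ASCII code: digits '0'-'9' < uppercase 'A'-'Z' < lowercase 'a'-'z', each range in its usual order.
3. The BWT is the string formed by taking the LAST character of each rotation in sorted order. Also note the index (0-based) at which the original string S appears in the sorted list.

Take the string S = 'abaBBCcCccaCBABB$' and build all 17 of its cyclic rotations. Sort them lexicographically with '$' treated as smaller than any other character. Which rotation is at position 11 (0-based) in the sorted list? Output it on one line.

All 17 rotations (rotation i = S[i:]+S[:i]):
  rot[0] = abaBBCcCccaCBABB$
  rot[1] = baBBCcCccaCBABB$a
  rot[2] = aBBCcCccaCBABB$ab
  rot[3] = BBCcCccaCBABB$aba
  rot[4] = BCcCccaCBABB$abaB
  rot[5] = CcCccaCBABB$abaBB
  rot[6] = cCccaCBABB$abaBBC
  rot[7] = CccaCBABB$abaBBCc
  rot[8] = ccaCBABB$abaBBCcC
  rot[9] = caCBABB$abaBBCcCc
  rot[10] = aCBABB$abaBBCcCcc
  rot[11] = CBABB$abaBBCcCcca
  rot[12] = BABB$abaBBCcCccaC
  rot[13] = ABB$abaBBCcCccaCB
  rot[14] = BB$abaBBCcCccaCBA
  rot[15] = B$abaBBCcCccaCBAB
  rot[16] = $abaBBCcCccaCBABB
Sorted (with $ < everything):
  sorted[0] = $abaBBCcCccaCBABB
  sorted[1] = ABB$abaBBCcCccaCB
  sorted[2] = B$abaBBCcCccaCBAB
  sorted[3] = BABB$abaBBCcCccaC
  sorted[4] = BB$abaBBCcCccaCBA
  sorted[5] = BBCcCccaCBABB$aba
  sorted[6] = BCcCccaCBABB$abaB
  sorted[7] = CBABB$abaBBCcCcca
  sorted[8] = CcCccaCBABB$abaBB
  sorted[9] = CccaCBABB$abaBBCc
  sorted[10] = aBBCcCccaCBABB$ab
  sorted[11] = aCBABB$abaBBCcCcc
  sorted[12] = abaBBCcCccaCBABB$
  sorted[13] = baBBCcCccaCBABB$a
  sorted[14] = cCccaCBABB$abaBBC
  sorted[15] = caCBABB$abaBBCcCc
  sorted[16] = ccaCBABB$abaBBCcC
sorted[11] = aCBABB$abaBBCcCcc

Answer: aCBABB$abaBBCcCcc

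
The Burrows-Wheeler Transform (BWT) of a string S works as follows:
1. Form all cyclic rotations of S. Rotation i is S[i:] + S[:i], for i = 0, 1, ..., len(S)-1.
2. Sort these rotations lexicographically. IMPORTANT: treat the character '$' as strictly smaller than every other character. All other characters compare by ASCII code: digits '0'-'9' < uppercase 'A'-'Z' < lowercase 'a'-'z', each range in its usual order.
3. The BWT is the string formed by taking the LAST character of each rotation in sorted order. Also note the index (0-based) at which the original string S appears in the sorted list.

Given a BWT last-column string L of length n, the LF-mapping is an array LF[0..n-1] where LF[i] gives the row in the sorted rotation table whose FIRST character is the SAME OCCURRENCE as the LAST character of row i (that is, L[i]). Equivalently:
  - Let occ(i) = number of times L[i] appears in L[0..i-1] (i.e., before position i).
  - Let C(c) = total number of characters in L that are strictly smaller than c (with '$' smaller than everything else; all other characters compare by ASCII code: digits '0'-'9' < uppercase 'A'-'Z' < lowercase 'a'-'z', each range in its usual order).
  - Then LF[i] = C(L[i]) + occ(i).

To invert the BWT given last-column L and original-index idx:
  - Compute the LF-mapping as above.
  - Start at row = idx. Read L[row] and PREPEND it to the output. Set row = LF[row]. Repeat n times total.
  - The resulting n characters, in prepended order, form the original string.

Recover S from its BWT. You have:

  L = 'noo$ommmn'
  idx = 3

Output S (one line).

Answer: momomnon$

Derivation:
LF mapping: 4 6 7 0 8 1 2 3 5
Walk LF starting at row 3, prepending L[row]:
  step 1: row=3, L[3]='$', prepend. Next row=LF[3]=0
  step 2: row=0, L[0]='n', prepend. Next row=LF[0]=4
  step 3: row=4, L[4]='o', prepend. Next row=LF[4]=8
  step 4: row=8, L[8]='n', prepend. Next row=LF[8]=5
  step 5: row=5, L[5]='m', prepend. Next row=LF[5]=1
  step 6: row=1, L[1]='o', prepend. Next row=LF[1]=6
  step 7: row=6, L[6]='m', prepend. Next row=LF[6]=2
  step 8: row=2, L[2]='o', prepend. Next row=LF[2]=7
  step 9: row=7, L[7]='m', prepend. Next row=LF[7]=3
Reversed output: momomnon$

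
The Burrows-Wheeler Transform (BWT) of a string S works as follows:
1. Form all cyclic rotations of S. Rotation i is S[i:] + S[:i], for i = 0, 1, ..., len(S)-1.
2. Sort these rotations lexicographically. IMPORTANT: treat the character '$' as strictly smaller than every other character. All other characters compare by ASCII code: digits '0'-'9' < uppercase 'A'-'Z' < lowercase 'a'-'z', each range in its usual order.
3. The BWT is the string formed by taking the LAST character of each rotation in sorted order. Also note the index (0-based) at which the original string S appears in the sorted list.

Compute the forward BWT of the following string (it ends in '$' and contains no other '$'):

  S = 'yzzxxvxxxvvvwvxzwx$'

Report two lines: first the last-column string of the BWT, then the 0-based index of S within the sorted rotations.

All 19 rotations (rotation i = S[i:]+S[:i]):
  rot[0] = yzzxxvxxxvvvwvxzwx$
  rot[1] = zzxxvxxxvvvwvxzwx$y
  rot[2] = zxxvxxxvvvwvxzwx$yz
  rot[3] = xxvxxxvvvwvxzwx$yzz
  rot[4] = xvxxxvvvwvxzwx$yzzx
  rot[5] = vxxxvvvwvxzwx$yzzxx
  rot[6] = xxxvvvwvxzwx$yzzxxv
  rot[7] = xxvvvwvxzwx$yzzxxvx
  rot[8] = xvvvwvxzwx$yzzxxvxx
  rot[9] = vvvwvxzwx$yzzxxvxxx
  rot[10] = vvwvxzwx$yzzxxvxxxv
  rot[11] = vwvxzwx$yzzxxvxxxvv
  rot[12] = wvxzwx$yzzxxvxxxvvv
  rot[13] = vxzwx$yzzxxvxxxvvvw
  rot[14] = xzwx$yzzxxvxxxvvvwv
  rot[15] = zwx$yzzxxvxxxvvvwvx
  rot[16] = wx$yzzxxvxxxvvvwvxz
  rot[17] = x$yzzxxvxxxvvvwvxzw
  rot[18] = $yzzxxvxxxvvvwvxzwx
Sorted (with $ < everything):
  sorted[0] = $yzzxxvxxxvvvwvxzwx  (last char: 'x')
  sorted[1] = vvvwvxzwx$yzzxxvxxx  (last char: 'x')
  sorted[2] = vvwvxzwx$yzzxxvxxxv  (last char: 'v')
  sorted[3] = vwvxzwx$yzzxxvxxxvv  (last char: 'v')
  sorted[4] = vxxxvvvwvxzwx$yzzxx  (last char: 'x')
  sorted[5] = vxzwx$yzzxxvxxxvvvw  (last char: 'w')
  sorted[6] = wvxzwx$yzzxxvxxxvvv  (last char: 'v')
  sorted[7] = wx$yzzxxvxxxvvvwvxz  (last char: 'z')
  sorted[8] = x$yzzxxvxxxvvvwvxzw  (last char: 'w')
  sorted[9] = xvvvwvxzwx$yzzxxvxx  (last char: 'x')
  sorted[10] = xvxxxvvvwvxzwx$yzzx  (last char: 'x')
  sorted[11] = xxvvvwvxzwx$yzzxxvx  (last char: 'x')
  sorted[12] = xxvxxxvvvwvxzwx$yzz  (last char: 'z')
  sorted[13] = xxxvvvwvxzwx$yzzxxv  (last char: 'v')
  sorted[14] = xzwx$yzzxxvxxxvvvwv  (last char: 'v')
  sorted[15] = yzzxxvxxxvvvwvxzwx$  (last char: '$')
  sorted[16] = zwx$yzzxxvxxxvvvwvx  (last char: 'x')
  sorted[17] = zxxvxxxvvvwvxzwx$yz  (last char: 'z')
  sorted[18] = zzxxvxxxvvvwvxzwx$y  (last char: 'y')
Last column: xxvvxwvzwxxxzvv$xzy
Original string S is at sorted index 15

Answer: xxvvxwvzwxxxzvv$xzy
15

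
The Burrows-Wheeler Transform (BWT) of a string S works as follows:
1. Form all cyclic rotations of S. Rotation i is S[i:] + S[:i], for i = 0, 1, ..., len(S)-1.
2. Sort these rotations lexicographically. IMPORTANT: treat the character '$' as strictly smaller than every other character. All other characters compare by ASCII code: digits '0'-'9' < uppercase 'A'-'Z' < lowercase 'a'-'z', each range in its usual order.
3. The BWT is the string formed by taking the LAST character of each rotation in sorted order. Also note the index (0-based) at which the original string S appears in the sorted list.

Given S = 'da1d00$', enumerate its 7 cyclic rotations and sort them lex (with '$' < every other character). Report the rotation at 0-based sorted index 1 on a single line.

All 7 rotations (rotation i = S[i:]+S[:i]):
  rot[0] = da1d00$
  rot[1] = a1d00$d
  rot[2] = 1d00$da
  rot[3] = d00$da1
  rot[4] = 00$da1d
  rot[5] = 0$da1d0
  rot[6] = $da1d00
Sorted (with $ < everything):
  sorted[0] = $da1d00
  sorted[1] = 0$da1d0
  sorted[2] = 00$da1d
  sorted[3] = 1d00$da
  sorted[4] = a1d00$d
  sorted[5] = d00$da1
  sorted[6] = da1d00$
sorted[1] = 0$da1d0

Answer: 0$da1d0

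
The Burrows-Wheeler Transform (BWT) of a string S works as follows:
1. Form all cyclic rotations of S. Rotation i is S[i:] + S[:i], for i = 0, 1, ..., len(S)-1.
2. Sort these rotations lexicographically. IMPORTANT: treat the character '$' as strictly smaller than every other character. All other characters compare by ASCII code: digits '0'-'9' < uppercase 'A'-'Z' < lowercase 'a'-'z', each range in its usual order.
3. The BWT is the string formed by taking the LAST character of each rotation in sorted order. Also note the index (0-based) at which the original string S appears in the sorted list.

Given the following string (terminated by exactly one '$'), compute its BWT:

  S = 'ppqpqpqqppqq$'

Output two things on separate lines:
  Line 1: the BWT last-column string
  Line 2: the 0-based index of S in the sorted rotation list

Answer: q$qpqpqqqpppp
1

Derivation:
All 13 rotations (rotation i = S[i:]+S[:i]):
  rot[0] = ppqpqpqqppqq$
  rot[1] = pqpqpqqppqq$p
  rot[2] = qpqpqqppqq$pp
  rot[3] = pqpqqppqq$ppq
  rot[4] = qpqqppqq$ppqp
  rot[5] = pqqppqq$ppqpq
  rot[6] = qqppqq$ppqpqp
  rot[7] = qppqq$ppqpqpq
  rot[8] = ppqq$ppqpqpqq
  rot[9] = pqq$ppqpqpqqp
  rot[10] = qq$ppqpqpqqpp
  rot[11] = q$ppqpqpqqppq
  rot[12] = $ppqpqpqqppqq
Sorted (with $ < everything):
  sorted[0] = $ppqpqpqqppqq  (last char: 'q')
  sorted[1] = ppqpqpqqppqq$  (last char: '$')
  sorted[2] = ppqq$ppqpqpqq  (last char: 'q')
  sorted[3] = pqpqpqqppqq$p  (last char: 'p')
  sorted[4] = pqpqqppqq$ppq  (last char: 'q')
  sorted[5] = pqq$ppqpqpqqp  (last char: 'p')
  sorted[6] = pqqppqq$ppqpq  (last char: 'q')
  sorted[7] = q$ppqpqpqqppq  (last char: 'q')
  sorted[8] = qppqq$ppqpqpq  (last char: 'q')
  sorted[9] = qpqpqqppqq$pp  (last char: 'p')
  sorted[10] = qpqqppqq$ppqp  (last char: 'p')
  sorted[11] = qq$ppqpqpqqpp  (last char: 'p')
  sorted[12] = qqppqq$ppqpqp  (last char: 'p')
Last column: q$qpqpqqqpppp
Original string S is at sorted index 1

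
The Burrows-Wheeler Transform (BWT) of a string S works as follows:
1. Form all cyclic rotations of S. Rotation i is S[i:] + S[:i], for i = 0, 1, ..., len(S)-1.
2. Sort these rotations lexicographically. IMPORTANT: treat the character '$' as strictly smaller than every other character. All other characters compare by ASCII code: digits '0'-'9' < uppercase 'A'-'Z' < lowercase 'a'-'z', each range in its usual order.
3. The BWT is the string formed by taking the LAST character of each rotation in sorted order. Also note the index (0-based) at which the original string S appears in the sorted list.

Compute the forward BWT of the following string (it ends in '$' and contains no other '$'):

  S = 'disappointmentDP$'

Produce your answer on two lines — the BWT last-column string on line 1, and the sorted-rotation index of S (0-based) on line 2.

Answer: PtDs$modteippainn
4

Derivation:
All 17 rotations (rotation i = S[i:]+S[:i]):
  rot[0] = disappointmentDP$
  rot[1] = isappointmentDP$d
  rot[2] = sappointmentDP$di
  rot[3] = appointmentDP$dis
  rot[4] = ppointmentDP$disa
  rot[5] = pointmentDP$disap
  rot[6] = ointmentDP$disapp
  rot[7] = intmentDP$disappo
  rot[8] = ntmentDP$disappoi
  rot[9] = tmentDP$disappoin
  rot[10] = mentDP$disappoint
  rot[11] = entDP$disappointm
  rot[12] = ntDP$disappointme
  rot[13] = tDP$disappointmen
  rot[14] = DP$disappointment
  rot[15] = P$disappointmentD
  rot[16] = $disappointmentDP
Sorted (with $ < everything):
  sorted[0] = $disappointmentDP  (last char: 'P')
  sorted[1] = DP$disappointment  (last char: 't')
  sorted[2] = P$disappointmentD  (last char: 'D')
  sorted[3] = appointmentDP$dis  (last char: 's')
  sorted[4] = disappointmentDP$  (last char: '$')
  sorted[5] = entDP$disappointm  (last char: 'm')
  sorted[6] = intmentDP$disappo  (last char: 'o')
  sorted[7] = isappointmentDP$d  (last char: 'd')
  sorted[8] = mentDP$disappoint  (last char: 't')
  sorted[9] = ntDP$disappointme  (last char: 'e')
  sorted[10] = ntmentDP$disappoi  (last char: 'i')
  sorted[11] = ointmentDP$disapp  (last char: 'p')
  sorted[12] = pointmentDP$disap  (last char: 'p')
  sorted[13] = ppointmentDP$disa  (last char: 'a')
  sorted[14] = sappointmentDP$di  (last char: 'i')
  sorted[15] = tDP$disappointmen  (last char: 'n')
  sorted[16] = tmentDP$disappoin  (last char: 'n')
Last column: PtDs$modteippainn
Original string S is at sorted index 4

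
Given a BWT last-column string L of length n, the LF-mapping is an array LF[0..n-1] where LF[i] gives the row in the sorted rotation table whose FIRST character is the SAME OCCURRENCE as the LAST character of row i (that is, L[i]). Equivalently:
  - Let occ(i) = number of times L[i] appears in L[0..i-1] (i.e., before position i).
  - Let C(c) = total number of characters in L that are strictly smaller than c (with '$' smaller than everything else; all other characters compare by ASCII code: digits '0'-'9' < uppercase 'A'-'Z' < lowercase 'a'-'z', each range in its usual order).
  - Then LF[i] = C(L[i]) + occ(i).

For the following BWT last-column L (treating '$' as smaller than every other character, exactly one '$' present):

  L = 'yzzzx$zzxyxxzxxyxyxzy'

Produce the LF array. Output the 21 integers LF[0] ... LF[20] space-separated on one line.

Answer: 9 14 15 16 1 0 17 18 2 10 3 4 19 5 6 11 7 12 8 20 13

Derivation:
Char counts: '$':1, 'x':8, 'y':5, 'z':7
C (first-col start): C('$')=0, C('x')=1, C('y')=9, C('z')=14
L[0]='y': occ=0, LF[0]=C('y')+0=9+0=9
L[1]='z': occ=0, LF[1]=C('z')+0=14+0=14
L[2]='z': occ=1, LF[2]=C('z')+1=14+1=15
L[3]='z': occ=2, LF[3]=C('z')+2=14+2=16
L[4]='x': occ=0, LF[4]=C('x')+0=1+0=1
L[5]='$': occ=0, LF[5]=C('$')+0=0+0=0
L[6]='z': occ=3, LF[6]=C('z')+3=14+3=17
L[7]='z': occ=4, LF[7]=C('z')+4=14+4=18
L[8]='x': occ=1, LF[8]=C('x')+1=1+1=2
L[9]='y': occ=1, LF[9]=C('y')+1=9+1=10
L[10]='x': occ=2, LF[10]=C('x')+2=1+2=3
L[11]='x': occ=3, LF[11]=C('x')+3=1+3=4
L[12]='z': occ=5, LF[12]=C('z')+5=14+5=19
L[13]='x': occ=4, LF[13]=C('x')+4=1+4=5
L[14]='x': occ=5, LF[14]=C('x')+5=1+5=6
L[15]='y': occ=2, LF[15]=C('y')+2=9+2=11
L[16]='x': occ=6, LF[16]=C('x')+6=1+6=7
L[17]='y': occ=3, LF[17]=C('y')+3=9+3=12
L[18]='x': occ=7, LF[18]=C('x')+7=1+7=8
L[19]='z': occ=6, LF[19]=C('z')+6=14+6=20
L[20]='y': occ=4, LF[20]=C('y')+4=9+4=13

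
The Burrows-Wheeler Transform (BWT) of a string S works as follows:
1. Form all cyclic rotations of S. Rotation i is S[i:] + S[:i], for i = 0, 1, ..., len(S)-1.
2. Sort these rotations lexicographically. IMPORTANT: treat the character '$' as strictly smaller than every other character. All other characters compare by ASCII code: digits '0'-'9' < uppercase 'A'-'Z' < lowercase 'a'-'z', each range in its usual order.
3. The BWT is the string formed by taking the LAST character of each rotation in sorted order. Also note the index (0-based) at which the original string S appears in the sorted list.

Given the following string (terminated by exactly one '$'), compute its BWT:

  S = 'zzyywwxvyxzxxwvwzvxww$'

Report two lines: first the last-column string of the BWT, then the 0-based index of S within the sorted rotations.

All 22 rotations (rotation i = S[i:]+S[:i]):
  rot[0] = zzyywwxvyxzxxwvwzvxww$
  rot[1] = zyywwxvyxzxxwvwzvxww$z
  rot[2] = yywwxvyxzxxwvwzvxww$zz
  rot[3] = ywwxvyxzxxwvwzvxww$zzy
  rot[4] = wwxvyxzxxwvwzvxww$zzyy
  rot[5] = wxvyxzxxwvwzvxww$zzyyw
  rot[6] = xvyxzxxwvwzvxww$zzyyww
  rot[7] = vyxzxxwvwzvxww$zzyywwx
  rot[8] = yxzxxwvwzvxww$zzyywwxv
  rot[9] = xzxxwvwzvxww$zzyywwxvy
  rot[10] = zxxwvwzvxww$zzyywwxvyx
  rot[11] = xxwvwzvxww$zzyywwxvyxz
  rot[12] = xwvwzvxww$zzyywwxvyxzx
  rot[13] = wvwzvxww$zzyywwxvyxzxx
  rot[14] = vwzvxww$zzyywwxvyxzxxw
  rot[15] = wzvxww$zzyywwxvyxzxxwv
  rot[16] = zvxww$zzyywwxvyxzxxwvw
  rot[17] = vxww$zzyywwxvyxzxxwvwz
  rot[18] = xww$zzyywwxvyxzxxwvwzv
  rot[19] = ww$zzyywwxvyxzxxwvwzvx
  rot[20] = w$zzyywwxvyxzxxwvwzvxw
  rot[21] = $zzyywwxvyxzxxwvwzvxww
Sorted (with $ < everything):
  sorted[0] = $zzyywwxvyxzxxwvwzvxww  (last char: 'w')
  sorted[1] = vwzvxww$zzyywwxvyxzxxw  (last char: 'w')
  sorted[2] = vxww$zzyywwxvyxzxxwvwz  (last char: 'z')
  sorted[3] = vyxzxxwvwzvxww$zzyywwx  (last char: 'x')
  sorted[4] = w$zzyywwxvyxzxxwvwzvxw  (last char: 'w')
  sorted[5] = wvwzvxww$zzyywwxvyxzxx  (last char: 'x')
  sorted[6] = ww$zzyywwxvyxzxxwvwzvx  (last char: 'x')
  sorted[7] = wwxvyxzxxwvwzvxww$zzyy  (last char: 'y')
  sorted[8] = wxvyxzxxwvwzvxww$zzyyw  (last char: 'w')
  sorted[9] = wzvxww$zzyywwxvyxzxxwv  (last char: 'v')
  sorted[10] = xvyxzxxwvwzvxww$zzyyww  (last char: 'w')
  sorted[11] = xwvwzvxww$zzyywwxvyxzx  (last char: 'x')
  sorted[12] = xww$zzyywwxvyxzxxwvwzv  (last char: 'v')
  sorted[13] = xxwvwzvxww$zzyywwxvyxz  (last char: 'z')
  sorted[14] = xzxxwvwzvxww$zzyywwxvy  (last char: 'y')
  sorted[15] = ywwxvyxzxxwvwzvxww$zzy  (last char: 'y')
  sorted[16] = yxzxxwvwzvxww$zzyywwxv  (last char: 'v')
  sorted[17] = yywwxvyxzxxwvwzvxww$zz  (last char: 'z')
  sorted[18] = zvxww$zzyywwxvyxzxxwvw  (last char: 'w')
  sorted[19] = zxxwvwzvxww$zzyywwxvyx  (last char: 'x')
  sorted[20] = zyywwxvyxzxxwvwzvxww$z  (last char: 'z')
  sorted[21] = zzyywwxvyxzxxwvwzvxww$  (last char: '$')
Last column: wwzxwxxywvwxvzyyvzwxz$
Original string S is at sorted index 21

Answer: wwzxwxxywvwxvzyyvzwxz$
21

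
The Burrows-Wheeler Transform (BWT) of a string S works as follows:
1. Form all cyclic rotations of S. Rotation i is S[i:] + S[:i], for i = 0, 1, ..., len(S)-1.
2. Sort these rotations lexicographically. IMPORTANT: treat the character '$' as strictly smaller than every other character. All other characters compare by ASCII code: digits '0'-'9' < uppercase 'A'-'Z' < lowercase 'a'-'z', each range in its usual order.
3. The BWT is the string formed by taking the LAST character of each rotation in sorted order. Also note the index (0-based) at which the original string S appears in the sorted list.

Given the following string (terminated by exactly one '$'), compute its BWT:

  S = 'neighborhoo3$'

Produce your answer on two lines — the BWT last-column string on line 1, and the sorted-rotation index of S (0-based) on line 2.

All 13 rotations (rotation i = S[i:]+S[:i]):
  rot[0] = neighborhoo3$
  rot[1] = eighborhoo3$n
  rot[2] = ighborhoo3$ne
  rot[3] = ghborhoo3$nei
  rot[4] = hborhoo3$neig
  rot[5] = borhoo3$neigh
  rot[6] = orhoo3$neighb
  rot[7] = rhoo3$neighbo
  rot[8] = hoo3$neighbor
  rot[9] = oo3$neighborh
  rot[10] = o3$neighborho
  rot[11] = 3$neighborhoo
  rot[12] = $neighborhoo3
Sorted (with $ < everything):
  sorted[0] = $neighborhoo3  (last char: '3')
  sorted[1] = 3$neighborhoo  (last char: 'o')
  sorted[2] = borhoo3$neigh  (last char: 'h')
  sorted[3] = eighborhoo3$n  (last char: 'n')
  sorted[4] = ghborhoo3$nei  (last char: 'i')
  sorted[5] = hborhoo3$neig  (last char: 'g')
  sorted[6] = hoo3$neighbor  (last char: 'r')
  sorted[7] = ighborhoo3$ne  (last char: 'e')
  sorted[8] = neighborhoo3$  (last char: '$')
  sorted[9] = o3$neighborho  (last char: 'o')
  sorted[10] = oo3$neighborh  (last char: 'h')
  sorted[11] = orhoo3$neighb  (last char: 'b')
  sorted[12] = rhoo3$neighbo  (last char: 'o')
Last column: 3ohnigre$ohbo
Original string S is at sorted index 8

Answer: 3ohnigre$ohbo
8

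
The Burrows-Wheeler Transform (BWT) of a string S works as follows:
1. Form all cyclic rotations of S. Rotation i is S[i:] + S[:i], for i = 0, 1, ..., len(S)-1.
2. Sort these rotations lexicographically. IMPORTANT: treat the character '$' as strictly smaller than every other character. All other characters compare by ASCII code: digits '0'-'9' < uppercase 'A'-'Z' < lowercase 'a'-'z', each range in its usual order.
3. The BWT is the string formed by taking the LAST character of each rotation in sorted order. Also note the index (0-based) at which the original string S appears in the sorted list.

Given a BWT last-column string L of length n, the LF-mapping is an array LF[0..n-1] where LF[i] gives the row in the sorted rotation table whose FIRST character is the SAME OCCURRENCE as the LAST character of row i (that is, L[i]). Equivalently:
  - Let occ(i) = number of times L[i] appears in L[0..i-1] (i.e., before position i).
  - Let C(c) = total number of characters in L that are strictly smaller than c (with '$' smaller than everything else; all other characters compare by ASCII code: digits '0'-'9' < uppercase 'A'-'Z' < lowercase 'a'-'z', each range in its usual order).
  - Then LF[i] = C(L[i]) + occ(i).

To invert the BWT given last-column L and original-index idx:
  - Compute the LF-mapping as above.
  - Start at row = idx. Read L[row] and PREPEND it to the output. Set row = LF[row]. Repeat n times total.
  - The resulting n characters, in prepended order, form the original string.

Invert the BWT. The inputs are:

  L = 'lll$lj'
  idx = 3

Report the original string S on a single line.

LF mapping: 2 3 4 0 5 1
Walk LF starting at row 3, prepending L[row]:
  step 1: row=3, L[3]='$', prepend. Next row=LF[3]=0
  step 2: row=0, L[0]='l', prepend. Next row=LF[0]=2
  step 3: row=2, L[2]='l', prepend. Next row=LF[2]=4
  step 4: row=4, L[4]='l', prepend. Next row=LF[4]=5
  step 5: row=5, L[5]='j', prepend. Next row=LF[5]=1
  step 6: row=1, L[1]='l', prepend. Next row=LF[1]=3
Reversed output: ljlll$

Answer: ljlll$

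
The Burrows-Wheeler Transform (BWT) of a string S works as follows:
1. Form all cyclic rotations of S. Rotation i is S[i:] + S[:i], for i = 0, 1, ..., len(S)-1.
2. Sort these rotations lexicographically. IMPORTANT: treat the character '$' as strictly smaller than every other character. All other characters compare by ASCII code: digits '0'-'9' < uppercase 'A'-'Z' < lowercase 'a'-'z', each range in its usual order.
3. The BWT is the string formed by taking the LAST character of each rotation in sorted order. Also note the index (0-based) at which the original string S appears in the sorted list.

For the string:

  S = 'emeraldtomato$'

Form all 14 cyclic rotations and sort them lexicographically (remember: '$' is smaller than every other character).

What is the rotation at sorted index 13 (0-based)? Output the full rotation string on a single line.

All 14 rotations (rotation i = S[i:]+S[:i]):
  rot[0] = emeraldtomato$
  rot[1] = meraldtomato$e
  rot[2] = eraldtomato$em
  rot[3] = raldtomato$eme
  rot[4] = aldtomato$emer
  rot[5] = ldtomato$emera
  rot[6] = dtomato$emeral
  rot[7] = tomato$emerald
  rot[8] = omato$emeraldt
  rot[9] = mato$emeraldto
  rot[10] = ato$emeraldtom
  rot[11] = to$emeraldtoma
  rot[12] = o$emeraldtomat
  rot[13] = $emeraldtomato
Sorted (with $ < everything):
  sorted[0] = $emeraldtomato
  sorted[1] = aldtomato$emer
  sorted[2] = ato$emeraldtom
  sorted[3] = dtomato$emeral
  sorted[4] = emeraldtomato$
  sorted[5] = eraldtomato$em
  sorted[6] = ldtomato$emera
  sorted[7] = mato$emeraldto
  sorted[8] = meraldtomato$e
  sorted[9] = o$emeraldtomat
  sorted[10] = omato$emeraldt
  sorted[11] = raldtomato$eme
  sorted[12] = to$emeraldtoma
  sorted[13] = tomato$emerald
sorted[13] = tomato$emerald

Answer: tomato$emerald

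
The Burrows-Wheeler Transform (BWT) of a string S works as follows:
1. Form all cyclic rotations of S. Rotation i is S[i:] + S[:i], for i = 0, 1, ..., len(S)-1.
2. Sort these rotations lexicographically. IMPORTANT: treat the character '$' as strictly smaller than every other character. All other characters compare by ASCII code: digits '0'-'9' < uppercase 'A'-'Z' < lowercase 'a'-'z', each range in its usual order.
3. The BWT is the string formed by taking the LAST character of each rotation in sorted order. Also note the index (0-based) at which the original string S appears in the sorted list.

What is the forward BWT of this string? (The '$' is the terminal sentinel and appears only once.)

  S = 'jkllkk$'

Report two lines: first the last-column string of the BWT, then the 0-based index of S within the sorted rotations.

Answer: k$kljlk
1

Derivation:
All 7 rotations (rotation i = S[i:]+S[:i]):
  rot[0] = jkllkk$
  rot[1] = kllkk$j
  rot[2] = llkk$jk
  rot[3] = lkk$jkl
  rot[4] = kk$jkll
  rot[5] = k$jkllk
  rot[6] = $jkllkk
Sorted (with $ < everything):
  sorted[0] = $jkllkk  (last char: 'k')
  sorted[1] = jkllkk$  (last char: '$')
  sorted[2] = k$jkllk  (last char: 'k')
  sorted[3] = kk$jkll  (last char: 'l')
  sorted[4] = kllkk$j  (last char: 'j')
  sorted[5] = lkk$jkl  (last char: 'l')
  sorted[6] = llkk$jk  (last char: 'k')
Last column: k$kljlk
Original string S is at sorted index 1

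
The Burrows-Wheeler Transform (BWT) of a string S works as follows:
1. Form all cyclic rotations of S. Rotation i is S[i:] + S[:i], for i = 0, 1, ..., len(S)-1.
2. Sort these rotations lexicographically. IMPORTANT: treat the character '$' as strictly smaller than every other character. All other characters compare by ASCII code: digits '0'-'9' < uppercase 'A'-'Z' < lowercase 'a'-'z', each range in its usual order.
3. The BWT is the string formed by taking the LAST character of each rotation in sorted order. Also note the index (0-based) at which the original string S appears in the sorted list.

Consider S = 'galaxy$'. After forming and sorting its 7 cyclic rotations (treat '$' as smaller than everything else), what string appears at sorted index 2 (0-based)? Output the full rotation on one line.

All 7 rotations (rotation i = S[i:]+S[:i]):
  rot[0] = galaxy$
  rot[1] = alaxy$g
  rot[2] = laxy$ga
  rot[3] = axy$gal
  rot[4] = xy$gala
  rot[5] = y$galax
  rot[6] = $galaxy
Sorted (with $ < everything):
  sorted[0] = $galaxy
  sorted[1] = alaxy$g
  sorted[2] = axy$gal
  sorted[3] = galaxy$
  sorted[4] = laxy$ga
  sorted[5] = xy$gala
  sorted[6] = y$galax
sorted[2] = axy$gal

Answer: axy$gal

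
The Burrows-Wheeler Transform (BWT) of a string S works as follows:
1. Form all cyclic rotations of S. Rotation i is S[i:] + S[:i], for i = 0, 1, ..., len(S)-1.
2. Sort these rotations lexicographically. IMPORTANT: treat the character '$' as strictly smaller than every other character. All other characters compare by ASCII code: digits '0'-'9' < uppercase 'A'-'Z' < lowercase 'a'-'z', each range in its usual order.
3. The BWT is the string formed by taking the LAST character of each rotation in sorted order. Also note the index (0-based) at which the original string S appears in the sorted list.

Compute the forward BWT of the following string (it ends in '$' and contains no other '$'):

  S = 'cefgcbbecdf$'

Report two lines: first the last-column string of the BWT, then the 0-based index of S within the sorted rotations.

All 12 rotations (rotation i = S[i:]+S[:i]):
  rot[0] = cefgcbbecdf$
  rot[1] = efgcbbecdf$c
  rot[2] = fgcbbecdf$ce
  rot[3] = gcbbecdf$cef
  rot[4] = cbbecdf$cefg
  rot[5] = bbecdf$cefgc
  rot[6] = becdf$cefgcb
  rot[7] = ecdf$cefgcbb
  rot[8] = cdf$cefgcbbe
  rot[9] = df$cefgcbbec
  rot[10] = f$cefgcbbecd
  rot[11] = $cefgcbbecdf
Sorted (with $ < everything):
  sorted[0] = $cefgcbbecdf  (last char: 'f')
  sorted[1] = bbecdf$cefgc  (last char: 'c')
  sorted[2] = becdf$cefgcb  (last char: 'b')
  sorted[3] = cbbecdf$cefg  (last char: 'g')
  sorted[4] = cdf$cefgcbbe  (last char: 'e')
  sorted[5] = cefgcbbecdf$  (last char: '$')
  sorted[6] = df$cefgcbbec  (last char: 'c')
  sorted[7] = ecdf$cefgcbb  (last char: 'b')
  sorted[8] = efgcbbecdf$c  (last char: 'c')
  sorted[9] = f$cefgcbbecd  (last char: 'd')
  sorted[10] = fgcbbecdf$ce  (last char: 'e')
  sorted[11] = gcbbecdf$cef  (last char: 'f')
Last column: fcbge$cbcdef
Original string S is at sorted index 5

Answer: fcbge$cbcdef
5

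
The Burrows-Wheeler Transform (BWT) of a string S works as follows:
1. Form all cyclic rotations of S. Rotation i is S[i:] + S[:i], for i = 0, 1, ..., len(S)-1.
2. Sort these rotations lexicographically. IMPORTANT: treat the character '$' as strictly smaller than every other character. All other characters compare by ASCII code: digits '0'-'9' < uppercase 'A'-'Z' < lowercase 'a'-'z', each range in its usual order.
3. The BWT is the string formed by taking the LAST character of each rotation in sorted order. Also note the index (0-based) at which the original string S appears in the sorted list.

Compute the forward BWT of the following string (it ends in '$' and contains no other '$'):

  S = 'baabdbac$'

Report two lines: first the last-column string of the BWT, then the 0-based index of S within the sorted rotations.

Answer: cbab$daab
4

Derivation:
All 9 rotations (rotation i = S[i:]+S[:i]):
  rot[0] = baabdbac$
  rot[1] = aabdbac$b
  rot[2] = abdbac$ba
  rot[3] = bdbac$baa
  rot[4] = dbac$baab
  rot[5] = bac$baabd
  rot[6] = ac$baabdb
  rot[7] = c$baabdba
  rot[8] = $baabdbac
Sorted (with $ < everything):
  sorted[0] = $baabdbac  (last char: 'c')
  sorted[1] = aabdbac$b  (last char: 'b')
  sorted[2] = abdbac$ba  (last char: 'a')
  sorted[3] = ac$baabdb  (last char: 'b')
  sorted[4] = baabdbac$  (last char: '$')
  sorted[5] = bac$baabd  (last char: 'd')
  sorted[6] = bdbac$baa  (last char: 'a')
  sorted[7] = c$baabdba  (last char: 'a')
  sorted[8] = dbac$baab  (last char: 'b')
Last column: cbab$daab
Original string S is at sorted index 4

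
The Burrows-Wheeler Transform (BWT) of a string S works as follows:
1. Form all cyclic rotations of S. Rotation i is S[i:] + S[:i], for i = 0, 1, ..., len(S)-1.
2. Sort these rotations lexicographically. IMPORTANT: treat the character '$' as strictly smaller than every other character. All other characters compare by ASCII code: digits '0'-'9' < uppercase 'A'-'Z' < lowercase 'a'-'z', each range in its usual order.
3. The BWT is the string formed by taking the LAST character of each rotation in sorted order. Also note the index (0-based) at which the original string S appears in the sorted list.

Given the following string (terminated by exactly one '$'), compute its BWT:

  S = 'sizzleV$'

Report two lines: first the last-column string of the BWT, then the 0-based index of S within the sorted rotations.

Answer: Velsz$zi
5

Derivation:
All 8 rotations (rotation i = S[i:]+S[:i]):
  rot[0] = sizzleV$
  rot[1] = izzleV$s
  rot[2] = zzleV$si
  rot[3] = zleV$siz
  rot[4] = leV$sizz
  rot[5] = eV$sizzl
  rot[6] = V$sizzle
  rot[7] = $sizzleV
Sorted (with $ < everything):
  sorted[0] = $sizzleV  (last char: 'V')
  sorted[1] = V$sizzle  (last char: 'e')
  sorted[2] = eV$sizzl  (last char: 'l')
  sorted[3] = izzleV$s  (last char: 's')
  sorted[4] = leV$sizz  (last char: 'z')
  sorted[5] = sizzleV$  (last char: '$')
  sorted[6] = zleV$siz  (last char: 'z')
  sorted[7] = zzleV$si  (last char: 'i')
Last column: Velsz$zi
Original string S is at sorted index 5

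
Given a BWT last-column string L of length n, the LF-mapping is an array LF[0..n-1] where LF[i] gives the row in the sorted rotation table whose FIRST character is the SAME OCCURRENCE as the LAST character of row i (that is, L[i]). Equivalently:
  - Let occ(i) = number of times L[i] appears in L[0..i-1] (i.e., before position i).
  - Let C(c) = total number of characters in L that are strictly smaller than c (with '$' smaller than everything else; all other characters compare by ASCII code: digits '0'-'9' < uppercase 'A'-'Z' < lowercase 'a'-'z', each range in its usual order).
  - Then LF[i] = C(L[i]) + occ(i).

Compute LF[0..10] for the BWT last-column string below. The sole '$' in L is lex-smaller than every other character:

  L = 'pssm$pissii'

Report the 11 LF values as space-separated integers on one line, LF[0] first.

Char counts: '$':1, 'i':3, 'm':1, 'p':2, 's':4
C (first-col start): C('$')=0, C('i')=1, C('m')=4, C('p')=5, C('s')=7
L[0]='p': occ=0, LF[0]=C('p')+0=5+0=5
L[1]='s': occ=0, LF[1]=C('s')+0=7+0=7
L[2]='s': occ=1, LF[2]=C('s')+1=7+1=8
L[3]='m': occ=0, LF[3]=C('m')+0=4+0=4
L[4]='$': occ=0, LF[4]=C('$')+0=0+0=0
L[5]='p': occ=1, LF[5]=C('p')+1=5+1=6
L[6]='i': occ=0, LF[6]=C('i')+0=1+0=1
L[7]='s': occ=2, LF[7]=C('s')+2=7+2=9
L[8]='s': occ=3, LF[8]=C('s')+3=7+3=10
L[9]='i': occ=1, LF[9]=C('i')+1=1+1=2
L[10]='i': occ=2, LF[10]=C('i')+2=1+2=3

Answer: 5 7 8 4 0 6 1 9 10 2 3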